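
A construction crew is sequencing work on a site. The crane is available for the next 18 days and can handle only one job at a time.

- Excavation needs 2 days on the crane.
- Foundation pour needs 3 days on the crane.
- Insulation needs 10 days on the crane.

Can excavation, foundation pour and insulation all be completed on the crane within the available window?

Running back to back, the jobs need 2 + 3 + 10 = 15 days on the crane.
Since 15 ≤ 18, they fit within the window.

Yes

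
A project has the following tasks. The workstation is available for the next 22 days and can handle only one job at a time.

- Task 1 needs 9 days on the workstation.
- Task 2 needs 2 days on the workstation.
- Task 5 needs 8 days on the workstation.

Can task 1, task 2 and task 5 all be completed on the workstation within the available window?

Yes

Running back to back, the jobs need 9 + 2 + 8 = 19 days on the workstation.
Since 19 ≤ 22, they fit within the window.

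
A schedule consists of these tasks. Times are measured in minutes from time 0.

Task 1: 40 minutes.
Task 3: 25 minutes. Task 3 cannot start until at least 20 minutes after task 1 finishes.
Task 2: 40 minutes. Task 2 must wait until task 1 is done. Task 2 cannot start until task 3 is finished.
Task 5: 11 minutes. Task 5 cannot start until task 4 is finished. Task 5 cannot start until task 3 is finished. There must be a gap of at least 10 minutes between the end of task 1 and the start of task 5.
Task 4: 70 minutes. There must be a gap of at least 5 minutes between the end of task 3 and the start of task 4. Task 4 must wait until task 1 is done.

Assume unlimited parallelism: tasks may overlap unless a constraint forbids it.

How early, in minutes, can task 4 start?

90

Nothing blocks task 1, so it runs from minute 0 to minute 40.
Task 3 waits on task 1 (finishes minute 40, plus 20-minute gap → minute 60), so it starts at minute 60 and finishes at 60 + 25 = minute 85.
Task 4 waits on task 3 (finishes minute 85, plus 5-minute gap → minute 90); task 1 (finishes minute 40). The latest of these is minute 90, which is the earliest task 4 can start.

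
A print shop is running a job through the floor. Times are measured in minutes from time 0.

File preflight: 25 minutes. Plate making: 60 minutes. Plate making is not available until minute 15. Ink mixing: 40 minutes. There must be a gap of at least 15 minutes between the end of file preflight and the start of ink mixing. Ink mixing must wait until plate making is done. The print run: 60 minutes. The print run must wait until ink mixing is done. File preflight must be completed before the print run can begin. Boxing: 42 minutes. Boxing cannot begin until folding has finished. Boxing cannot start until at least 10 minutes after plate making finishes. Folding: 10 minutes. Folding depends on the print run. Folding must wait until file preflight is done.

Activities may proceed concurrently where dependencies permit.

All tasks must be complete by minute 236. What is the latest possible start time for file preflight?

44

Boxing must finish by minute 236; it takes 42 minutes, so it must start by 236 − 42 = minute 194.
Folding must finish before boxing (must start by minute 194). With a 10-minute duration, folding must start by 194 − 10 = minute 184.
The print run feeds into folding (must start by minute 184); so the print run must finish by minute 184 and therefore start by minute 124.
Ink mixing feeds into the print run (must start by minute 124); so ink mixing must finish by minute 124 and therefore start by minute 84.
For file preflight: ink mixing (must start by minute 84, minus 15-minute gap → minute 69); the print run (must start by minute 124); folding (must start by minute 184). The most restrictive is minute 69; with a 25-minute duration, file preflight must start by minute 44.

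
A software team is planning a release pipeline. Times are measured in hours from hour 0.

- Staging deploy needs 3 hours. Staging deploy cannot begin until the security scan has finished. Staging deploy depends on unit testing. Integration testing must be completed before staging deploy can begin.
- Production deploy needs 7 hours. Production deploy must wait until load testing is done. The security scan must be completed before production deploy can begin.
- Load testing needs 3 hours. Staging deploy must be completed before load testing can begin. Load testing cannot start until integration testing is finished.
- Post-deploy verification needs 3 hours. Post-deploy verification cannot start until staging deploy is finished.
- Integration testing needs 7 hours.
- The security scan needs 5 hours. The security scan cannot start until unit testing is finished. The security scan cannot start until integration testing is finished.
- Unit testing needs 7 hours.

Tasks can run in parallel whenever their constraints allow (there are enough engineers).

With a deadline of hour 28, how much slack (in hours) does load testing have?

Integration testing has no prerequisites, so it starts at hour 0 and finishes at hour 7.
Unit testing can start immediately at hour 0; it finishes at hour 7.
The security scan has to wait for unit testing (finishes hour 7); integration testing (finishes hour 7). The latest of these is hour 7, so the security scan runs hour 7 to 7 + 5 = hour 12.
For staging deploy: the security scan (finishes hour 12); unit testing (finishes hour 7); integration testing (finishes hour 7). Taking the maximum gives a start of hour 12, and it finishes at 12 + 3 = hour 15.
Load testing needs all of staging deploy (finishes hour 15); integration testing (finishes hour 7). That puts its earliest start at hour 15; it finishes at 15 + 3 = hour 18.

Working backward from the deadline:
To finish by hour 28, production deploy (duration 7) must start no later than hour 21.
Load testing has to be done before production deploy (must start by hour 21). That means finishing by hour 21, i.e. starting by 21 − 3 = hour 18.
So load testing can start as early as hour 15 and as late as hour 18, giving 18 − 15 = 3 hours of slack.

3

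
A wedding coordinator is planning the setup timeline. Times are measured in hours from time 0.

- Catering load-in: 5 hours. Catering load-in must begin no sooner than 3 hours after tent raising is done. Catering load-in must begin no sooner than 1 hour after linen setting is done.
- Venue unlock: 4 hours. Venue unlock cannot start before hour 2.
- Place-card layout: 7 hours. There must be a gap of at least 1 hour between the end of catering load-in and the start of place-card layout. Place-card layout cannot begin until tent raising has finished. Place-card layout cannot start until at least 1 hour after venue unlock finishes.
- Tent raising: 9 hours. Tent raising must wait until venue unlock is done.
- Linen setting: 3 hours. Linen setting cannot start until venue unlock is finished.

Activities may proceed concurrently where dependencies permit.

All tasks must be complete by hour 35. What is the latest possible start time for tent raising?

10

Place-card layout must finish by hour 35; it takes 7 hours, so it must start by 35 − 7 = hour 28.
Catering load-in feeds into place-card layout (must start by hour 28, minus 1-hour gap → hour 27); so catering load-in must finish by hour 27 and therefore start by hour 22.
Tent raising has several dependents: catering load-in (must start by hour 22, minus 3-hour gap → hour 19); place-card layout (must start by hour 28). The earliest of those limits is hour 19, so tent raising must start by 19 − 9 = hour 10.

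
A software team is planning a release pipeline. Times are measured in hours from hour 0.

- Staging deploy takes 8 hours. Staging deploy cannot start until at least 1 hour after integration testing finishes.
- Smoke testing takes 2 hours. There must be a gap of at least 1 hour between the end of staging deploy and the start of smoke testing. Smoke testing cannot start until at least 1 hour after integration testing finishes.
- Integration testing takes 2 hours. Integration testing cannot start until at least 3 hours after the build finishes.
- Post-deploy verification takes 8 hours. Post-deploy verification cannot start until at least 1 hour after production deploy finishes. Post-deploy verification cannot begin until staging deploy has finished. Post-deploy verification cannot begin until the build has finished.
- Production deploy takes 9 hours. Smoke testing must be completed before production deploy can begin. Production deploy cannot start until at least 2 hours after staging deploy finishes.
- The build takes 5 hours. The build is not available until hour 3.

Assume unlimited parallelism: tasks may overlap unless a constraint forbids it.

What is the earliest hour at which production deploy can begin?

After its own release at hour 3, the build can start at hour 3 and finishes at hour 8.
Integration testing waits on the build (finishes hour 8, plus 3-hour gap → hour 11), so it starts at hour 11 and finishes at 11 + 2 = hour 13.
Staging deploy waits on integration testing (finishes hour 13, plus 1-hour gap → hour 14), so it starts at hour 14 and finishes at 14 + 8 = hour 22.
Smoke testing needs all of staging deploy (finishes hour 22, plus 1-hour gap → hour 23); integration testing (finishes hour 13, plus 1-hour gap → hour 14). That puts its earliest start at hour 23; it finishes at 23 + 2 = hour 25.
Production deploy waits on smoke testing (finishes hour 25); staging deploy (finishes hour 22, plus 2-hour gap → hour 24). The latest of these is hour 25, which is the earliest production deploy can start.

25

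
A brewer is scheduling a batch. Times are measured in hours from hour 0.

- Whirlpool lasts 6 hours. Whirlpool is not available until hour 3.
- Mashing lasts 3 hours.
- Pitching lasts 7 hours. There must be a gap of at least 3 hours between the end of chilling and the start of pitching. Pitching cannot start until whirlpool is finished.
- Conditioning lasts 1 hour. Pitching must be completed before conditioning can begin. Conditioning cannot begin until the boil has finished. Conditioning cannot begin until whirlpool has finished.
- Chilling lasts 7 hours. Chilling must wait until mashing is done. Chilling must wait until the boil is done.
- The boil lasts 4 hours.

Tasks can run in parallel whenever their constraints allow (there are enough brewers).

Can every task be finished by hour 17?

No

Whirlpool waits on its own release at hour 3, so it starts at hour 3 and finishes at 3 + 6 = hour 9.
The boil can start immediately at hour 0; it finishes at hour 4.
Mashing can start immediately at hour 0; it finishes at hour 3.
Chilling cannot start until mashing (finishes hour 3); the boil (finishes hour 4). The controlling bound is hour 4, so chilling finishes at 4 + 7 = hour 11.
For pitching: chilling (finishes hour 11, plus 3-hour gap → hour 14); whirlpool (finishes hour 9). Taking the maximum gives a start of hour 14, and it finishes at 14 + 7 = hour 21.
For conditioning: pitching (finishes hour 21); the boil (finishes hour 4); whirlpool (finishes hour 9). Taking the maximum gives a start of hour 21, and it finishes at 21 + 1 = hour 22.
The earliest everything can be done is hour 22, which is after the deadline of 17, so it is not possible.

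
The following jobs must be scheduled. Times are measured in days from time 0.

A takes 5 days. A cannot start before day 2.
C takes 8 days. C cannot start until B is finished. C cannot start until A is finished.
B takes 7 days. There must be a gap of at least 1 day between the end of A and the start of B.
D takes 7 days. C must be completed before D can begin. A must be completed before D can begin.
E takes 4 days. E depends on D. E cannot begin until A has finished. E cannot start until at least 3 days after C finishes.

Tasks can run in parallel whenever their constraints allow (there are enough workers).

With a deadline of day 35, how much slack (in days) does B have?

1

A waits on its own release at day 2, so it starts at day 2 and finishes at 2 + 5 = day 7.
B cannot begin until A (finishes day 7, plus 1-day gap → day 8). It runs from day 8 to 8 + 7 = day 15.

Working backward from the deadline:
Nothing follows E; the deadline of day 35 is its only limit. It must start by 35 − 4 = day 31.
Since E (must start by day 31) depends on it, D must finish by day 31. Backing off its 7-day duration gives a latest start of day 24.
C has several dependents: D (must start by day 24); E (must start by day 31, minus 3-day gap → day 28). The earliest of those limits is day 24, so C must start by 24 − 8 = day 16.
Since C (must start by day 16) depends on it, B must finish by day 16. Backing off its 7-day duration gives a latest start of day 9.
So B can start as early as day 8 and as late as day 9, giving 9 − 8 = 1 day of slack.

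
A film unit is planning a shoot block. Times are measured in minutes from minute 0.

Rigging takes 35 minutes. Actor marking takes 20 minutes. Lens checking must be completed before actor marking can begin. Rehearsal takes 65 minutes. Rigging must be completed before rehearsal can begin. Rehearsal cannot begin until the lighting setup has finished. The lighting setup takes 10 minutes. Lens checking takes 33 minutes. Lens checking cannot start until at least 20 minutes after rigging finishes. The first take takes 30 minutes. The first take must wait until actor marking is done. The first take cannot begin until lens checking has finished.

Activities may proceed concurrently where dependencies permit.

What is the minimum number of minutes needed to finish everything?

The lighting setup has no prerequisites, so it starts at minute 0 and finishes at minute 10.
Rigging has no prerequisites, so it starts at minute 0 and finishes at minute 35.
Rehearsal cannot start until rigging (finishes minute 35); the lighting setup (finishes minute 10). The controlling bound is minute 35, so rehearsal finishes at 35 + 65 = minute 100.
After rigging (finishes minute 35, plus 20-minute gap → minute 55), lens checking can start at minute 55 and finishes at minute 88.
Actor marking waits on lens checking (finishes minute 88), so it starts at minute 88 and finishes at 88 + 20 = minute 108.
For the first take: actor marking (finishes minute 108); lens checking (finishes minute 88). Taking the maximum gives a start of minute 108, and it finishes at 108 + 30 = minute 138.
All tasks are finished once the last one completes. Finish times: Rigging at 35, The lighting setup at 10, Lens checking at 88, Actor marking at 108, Rehearsal at 100, The first take at 138. The latest is minute 138.

138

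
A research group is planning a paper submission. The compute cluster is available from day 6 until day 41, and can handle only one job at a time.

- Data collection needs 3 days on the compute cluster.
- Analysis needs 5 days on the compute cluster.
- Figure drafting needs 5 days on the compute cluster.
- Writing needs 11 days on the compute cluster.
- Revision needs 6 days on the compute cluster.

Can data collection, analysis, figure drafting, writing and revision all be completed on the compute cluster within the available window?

The compute cluster window is 41 − 6 = 35 days.
Running back to back, the jobs need 3 + 5 + 5 + 11 + 6 = 30 days on the compute cluster.
Since 30 ≤ 35, they fit within the window.

Yes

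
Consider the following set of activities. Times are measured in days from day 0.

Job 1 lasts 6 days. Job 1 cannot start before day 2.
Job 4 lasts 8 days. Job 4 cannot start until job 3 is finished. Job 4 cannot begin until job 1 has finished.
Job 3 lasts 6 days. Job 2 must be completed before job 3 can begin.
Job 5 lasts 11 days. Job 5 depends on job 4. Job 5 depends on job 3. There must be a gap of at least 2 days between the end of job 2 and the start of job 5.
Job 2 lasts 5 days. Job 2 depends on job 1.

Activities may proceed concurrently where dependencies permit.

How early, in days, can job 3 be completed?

19

Job 1 waits on its own release at day 2, so it starts at day 2 and finishes at 2 + 6 = day 8.
Job 2 cannot begin until job 1 (finishes day 8). It runs from day 8 to 8 + 5 = day 13.
After job 2 (finishes day 13), job 3 can start at day 13 and finishes at day 19.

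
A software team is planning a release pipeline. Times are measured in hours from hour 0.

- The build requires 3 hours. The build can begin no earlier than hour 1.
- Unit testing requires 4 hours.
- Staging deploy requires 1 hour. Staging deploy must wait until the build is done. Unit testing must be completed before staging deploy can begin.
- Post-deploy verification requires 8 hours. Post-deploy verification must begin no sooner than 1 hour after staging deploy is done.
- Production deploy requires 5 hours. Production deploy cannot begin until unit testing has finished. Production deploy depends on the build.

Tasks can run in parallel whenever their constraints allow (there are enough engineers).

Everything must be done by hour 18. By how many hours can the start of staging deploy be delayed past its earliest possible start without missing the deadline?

4

Unit testing has no prerequisites, so it starts at hour 0 and finishes at hour 4.
The build cannot begin until its own release at hour 1. It runs from hour 1 to 1 + 3 = hour 4.
Staging deploy needs all of the build (finishes hour 4); unit testing (finishes hour 4). That puts its earliest start at hour 4; it finishes at 4 + 1 = hour 5.

Working backward from the deadline:
Post-deploy verification has no dependents, so it just needs to finish by hour 18. Starting by 18 − 8 = hour 10 achieves that.
Staging deploy must finish before post-deploy verification (must start by hour 10, minus 1-hour gap → hour 9). With a 1-hour duration, staging deploy must start by 9 − 1 = hour 8.
So staging deploy can start as early as hour 4 and as late as hour 8, giving 8 − 4 = 4 hours of slack.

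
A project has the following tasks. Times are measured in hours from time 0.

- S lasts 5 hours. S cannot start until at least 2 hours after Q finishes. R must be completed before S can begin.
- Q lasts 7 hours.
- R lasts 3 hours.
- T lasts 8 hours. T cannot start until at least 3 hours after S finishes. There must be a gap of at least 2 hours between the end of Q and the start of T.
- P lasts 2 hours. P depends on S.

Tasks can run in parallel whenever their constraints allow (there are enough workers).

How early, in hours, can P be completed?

16

R can start immediately at hour 0; it finishes at hour 3.
Nothing blocks Q, so it runs from hour 0 to hour 7.
For S: Q (finishes hour 7, plus 2-hour gap → hour 9); R (finishes hour 3). Taking the maximum gives a start of hour 9, and it finishes at 9 + 5 = hour 14.
P cannot begin until S (finishes hour 14). It runs from hour 14 to 14 + 2 = hour 16.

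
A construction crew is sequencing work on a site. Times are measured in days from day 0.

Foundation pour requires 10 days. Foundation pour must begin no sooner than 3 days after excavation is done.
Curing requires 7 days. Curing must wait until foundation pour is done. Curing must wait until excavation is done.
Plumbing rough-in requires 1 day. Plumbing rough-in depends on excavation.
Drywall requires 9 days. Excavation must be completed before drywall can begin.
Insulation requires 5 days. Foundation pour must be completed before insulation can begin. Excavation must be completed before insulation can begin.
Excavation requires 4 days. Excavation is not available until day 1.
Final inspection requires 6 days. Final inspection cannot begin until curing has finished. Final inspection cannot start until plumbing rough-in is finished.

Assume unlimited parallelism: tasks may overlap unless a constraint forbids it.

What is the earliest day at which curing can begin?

Excavation cannot begin until its own release at day 1. It runs from day 1 to 1 + 4 = day 5.
After excavation (finishes day 5, plus 3-day gap → day 8), foundation pour can start at day 8 and finishes at day 18.
Curing waits on foundation pour (finishes day 18); excavation (finishes day 5). The latest of these is day 18, which is the earliest curing can start.

18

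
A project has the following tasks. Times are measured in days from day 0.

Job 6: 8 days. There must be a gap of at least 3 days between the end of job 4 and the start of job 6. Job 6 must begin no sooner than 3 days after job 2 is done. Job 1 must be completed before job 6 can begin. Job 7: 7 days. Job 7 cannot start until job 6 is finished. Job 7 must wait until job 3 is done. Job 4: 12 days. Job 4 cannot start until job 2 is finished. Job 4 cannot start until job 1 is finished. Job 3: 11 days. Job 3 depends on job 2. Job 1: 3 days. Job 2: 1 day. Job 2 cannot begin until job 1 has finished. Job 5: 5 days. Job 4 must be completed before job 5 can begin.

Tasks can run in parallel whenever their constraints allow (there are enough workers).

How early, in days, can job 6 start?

Job 1 has no prerequisites, so it starts at day 0 and finishes at day 3.
After job 1 (finishes day 3), job 2 can start at day 3 and finishes at day 4.
Job 4 cannot start until job 2 (finishes day 4); job 1 (finishes day 3). The controlling bound is day 4, so job 4 finishes at 4 + 12 = day 16.
Job 6 waits on job 4 (finishes day 16, plus 3-day gap → day 19); job 2 (finishes day 4, plus 3-day gap → day 7); job 1 (finishes day 3). The latest of these is day 19, which is the earliest job 6 can start.

19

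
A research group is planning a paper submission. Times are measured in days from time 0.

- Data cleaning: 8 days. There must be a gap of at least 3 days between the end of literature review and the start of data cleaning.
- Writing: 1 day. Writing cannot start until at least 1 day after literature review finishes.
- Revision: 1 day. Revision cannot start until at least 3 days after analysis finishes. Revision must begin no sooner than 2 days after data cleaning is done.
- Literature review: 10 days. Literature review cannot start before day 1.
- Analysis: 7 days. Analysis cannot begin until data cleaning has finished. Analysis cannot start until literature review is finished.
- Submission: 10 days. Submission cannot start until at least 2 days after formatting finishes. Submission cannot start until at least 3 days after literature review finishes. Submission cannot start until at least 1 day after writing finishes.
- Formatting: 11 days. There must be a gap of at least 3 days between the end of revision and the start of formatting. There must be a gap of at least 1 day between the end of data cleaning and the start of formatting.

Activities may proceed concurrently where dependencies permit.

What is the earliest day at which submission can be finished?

After its own release at day 1, literature review can start at day 1 and finishes at day 11.
Writing waits on literature review (finishes day 11, plus 1-day gap → day 12), so it starts at day 12 and finishes at 12 + 1 = day 13.
Data cleaning cannot begin until literature review (finishes day 11, plus 3-day gap → day 14). It runs from day 14 to 14 + 8 = day 22.
For analysis: data cleaning (finishes day 22); literature review (finishes day 11). Taking the maximum gives a start of day 22, and it finishes at 22 + 7 = day 29.
Revision needs all of analysis (finishes day 29, plus 3-day gap → day 32); data cleaning (finishes day 22, plus 2-day gap → day 24). That puts its earliest start at day 32; it finishes at 32 + 1 = day 33.
Formatting cannot start until revision (finishes day 33, plus 3-day gap → day 36); data cleaning (finishes day 22, plus 1-day gap → day 23). The controlling bound is day 36, so formatting finishes at 36 + 11 = day 47.
Submission has to wait for formatting (finishes day 47, plus 2-day gap → day 49); literature review (finishes day 11, plus 3-day gap → day 14); writing (finishes day 13, plus 1-day gap → day 14). The latest of these is day 49, so submission runs day 49 to 49 + 10 = day 59.

59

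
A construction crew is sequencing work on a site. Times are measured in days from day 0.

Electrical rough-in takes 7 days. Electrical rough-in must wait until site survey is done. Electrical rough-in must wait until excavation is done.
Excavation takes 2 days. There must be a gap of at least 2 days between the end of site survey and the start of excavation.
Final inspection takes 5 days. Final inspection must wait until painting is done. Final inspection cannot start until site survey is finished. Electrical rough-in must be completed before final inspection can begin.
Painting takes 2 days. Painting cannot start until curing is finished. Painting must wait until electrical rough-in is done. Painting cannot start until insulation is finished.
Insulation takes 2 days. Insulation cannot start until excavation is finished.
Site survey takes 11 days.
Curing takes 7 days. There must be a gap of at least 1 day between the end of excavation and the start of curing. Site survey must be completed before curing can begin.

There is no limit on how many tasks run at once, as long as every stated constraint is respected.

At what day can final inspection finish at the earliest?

30

Site survey has no prerequisites, so it starts at day 0 and finishes at day 11.
After site survey (finishes day 11, plus 2-day gap → day 13), excavation can start at day 13 and finishes at day 15.
Insulation waits on excavation (finishes day 15), so it starts at day 15 and finishes at 15 + 2 = day 17.
Electrical rough-in cannot start until site survey (finishes day 11); excavation (finishes day 15). The controlling bound is day 15, so electrical rough-in finishes at 15 + 7 = day 22.
For curing: excavation (finishes day 15, plus 1-day gap → day 16); site survey (finishes day 11). Taking the maximum gives a start of day 16, and it finishes at 16 + 7 = day 23.
Painting cannot start until curing (finishes day 23); electrical rough-in (finishes day 22); insulation (finishes day 17). The controlling bound is day 23, so painting finishes at 23 + 2 = day 25.
Final inspection needs all of painting (finishes day 25); site survey (finishes day 11); electrical rough-in (finishes day 22). That puts its earliest start at day 25; it finishes at 25 + 5 = day 30.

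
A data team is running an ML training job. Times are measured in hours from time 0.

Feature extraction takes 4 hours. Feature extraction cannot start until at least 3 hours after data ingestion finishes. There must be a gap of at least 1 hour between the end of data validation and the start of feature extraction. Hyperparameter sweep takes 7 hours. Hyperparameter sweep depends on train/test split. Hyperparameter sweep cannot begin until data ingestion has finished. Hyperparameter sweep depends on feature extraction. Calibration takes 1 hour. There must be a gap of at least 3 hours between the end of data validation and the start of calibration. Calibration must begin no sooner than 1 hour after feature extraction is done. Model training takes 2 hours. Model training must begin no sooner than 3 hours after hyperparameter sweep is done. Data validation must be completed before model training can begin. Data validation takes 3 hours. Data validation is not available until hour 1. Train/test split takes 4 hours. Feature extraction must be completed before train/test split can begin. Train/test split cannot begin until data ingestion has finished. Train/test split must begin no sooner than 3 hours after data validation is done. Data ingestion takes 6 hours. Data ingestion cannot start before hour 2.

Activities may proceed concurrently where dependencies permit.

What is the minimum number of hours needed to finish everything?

31

After its own release at hour 1, data validation can start at hour 1 and finishes at hour 4.
Data ingestion waits on its own release at hour 2, so it starts at hour 2 and finishes at 2 + 6 = hour 8.
Feature extraction needs all of data ingestion (finishes hour 8, plus 3-hour gap → hour 11); data validation (finishes hour 4, plus 1-hour gap → hour 5). That puts its earliest start at hour 11; it finishes at 11 + 4 = hour 15.
Calibration cannot start until data validation (finishes hour 4, plus 3-hour gap → hour 7); feature extraction (finishes hour 15, plus 1-hour gap → hour 16). The controlling bound is hour 16, so calibration finishes at 16 + 1 = hour 17.
For train/test split: feature extraction (finishes hour 15); data ingestion (finishes hour 8); data validation (finishes hour 4, plus 3-hour gap → hour 7). Taking the maximum gives a start of hour 15, and it finishes at 15 + 4 = hour 19.
Hyperparameter sweep has to wait for train/test split (finishes hour 19); data ingestion (finishes hour 8); feature extraction (finishes hour 15). The latest of these is hour 19, so hyperparameter sweep runs hour 19 to 19 + 7 = hour 26.
Model training has to wait for hyperparameter sweep (finishes hour 26, plus 3-hour gap → hour 29); data validation (finishes hour 4). The latest of these is hour 29, so model training runs hour 29 to 29 + 2 = hour 31.
All tasks are finished once the last one completes. Finish times: Data ingestion at 8, Data validation at 4, Feature extraction at 15, Train/test split at 19, Hyperparameter sweep at 26, Model training at 31, Calibration at 17. The latest is hour 31.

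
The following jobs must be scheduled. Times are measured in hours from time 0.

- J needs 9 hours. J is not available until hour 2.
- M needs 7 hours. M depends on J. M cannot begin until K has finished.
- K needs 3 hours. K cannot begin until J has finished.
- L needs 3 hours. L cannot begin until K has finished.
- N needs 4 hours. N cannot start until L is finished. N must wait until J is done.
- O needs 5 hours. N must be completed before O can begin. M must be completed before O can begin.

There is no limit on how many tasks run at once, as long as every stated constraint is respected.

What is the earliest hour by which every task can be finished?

After its own release at hour 2, J can start at hour 2 and finishes at hour 11.
After J (finishes hour 11), K can start at hour 11 and finishes at hour 14.
M cannot start until J (finishes hour 11); K (finishes hour 14). The controlling bound is hour 14, so M finishes at 14 + 7 = hour 21.
L waits on K (finishes hour 14), so it starts at hour 14 and finishes at 14 + 3 = hour 17.
For N: L (finishes hour 17); J (finishes hour 11). Taking the maximum gives a start of hour 17, and it finishes at 17 + 4 = hour 21.
For O: N (finishes hour 21); M (finishes hour 21). Taking the maximum gives a start of hour 21, and it finishes at 21 + 5 = hour 26.
All tasks are finished once the last one completes. Finish times: J at 11, K at 14, L at 17, M at 21, N at 21, O at 26. The latest is hour 26.

26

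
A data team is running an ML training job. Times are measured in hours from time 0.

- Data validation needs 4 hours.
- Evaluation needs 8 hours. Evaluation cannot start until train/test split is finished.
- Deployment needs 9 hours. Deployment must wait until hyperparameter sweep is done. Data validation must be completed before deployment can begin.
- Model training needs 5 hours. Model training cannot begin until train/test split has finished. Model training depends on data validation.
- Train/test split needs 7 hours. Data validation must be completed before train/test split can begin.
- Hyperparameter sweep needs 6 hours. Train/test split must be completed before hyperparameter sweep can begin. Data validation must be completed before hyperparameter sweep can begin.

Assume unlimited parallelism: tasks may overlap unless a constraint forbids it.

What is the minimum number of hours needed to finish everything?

26

Data validation can start immediately at hour 0; it finishes at hour 4.
After data validation (finishes hour 4), train/test split can start at hour 4 and finishes at hour 11.
After train/test split (finishes hour 11), evaluation can start at hour 11 and finishes at hour 19.
For model training: train/test split (finishes hour 11); data validation (finishes hour 4). Taking the maximum gives a start of hour 11, and it finishes at 11 + 5 = hour 16.
Hyperparameter sweep has to wait for train/test split (finishes hour 11); data validation (finishes hour 4). The latest of these is hour 11, so hyperparameter sweep runs hour 11 to 11 + 6 = hour 17.
Deployment has to wait for hyperparameter sweep (finishes hour 17); data validation (finishes hour 4). The latest of these is hour 17, so deployment runs hour 17 to 17 + 9 = hour 26.
All tasks are finished once the last one completes. Finish times: Data validation at 4, Train/test split at 11, Hyperparameter sweep at 17, Model training at 16, Evaluation at 19, Deployment at 26. The latest is hour 26.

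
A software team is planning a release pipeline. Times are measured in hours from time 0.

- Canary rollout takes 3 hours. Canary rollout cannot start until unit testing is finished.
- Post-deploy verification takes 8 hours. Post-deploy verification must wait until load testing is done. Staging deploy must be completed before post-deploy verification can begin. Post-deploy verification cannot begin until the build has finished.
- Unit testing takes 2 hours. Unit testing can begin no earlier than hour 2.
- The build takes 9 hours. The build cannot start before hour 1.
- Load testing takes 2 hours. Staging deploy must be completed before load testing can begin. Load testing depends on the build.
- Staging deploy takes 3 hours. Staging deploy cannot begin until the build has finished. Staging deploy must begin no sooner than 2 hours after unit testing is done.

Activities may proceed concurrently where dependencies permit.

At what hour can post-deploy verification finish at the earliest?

Unit testing cannot begin until its own release at hour 2. It runs from hour 2 to 2 + 2 = hour 4.
The build waits on its own release at hour 1, so it starts at hour 1 and finishes at 1 + 9 = hour 10.
Staging deploy cannot start until the build (finishes hour 10); unit testing (finishes hour 4, plus 2-hour gap → hour 6). The controlling bound is hour 10, so staging deploy finishes at 10 + 3 = hour 13.
For load testing: staging deploy (finishes hour 13); the build (finishes hour 10). Taking the maximum gives a start of hour 13, and it finishes at 13 + 2 = hour 15.
Post-deploy verification cannot start until load testing (finishes hour 15); staging deploy (finishes hour 13); the build (finishes hour 10). The controlling bound is hour 15, so post-deploy verification finishes at 15 + 8 = hour 23.

23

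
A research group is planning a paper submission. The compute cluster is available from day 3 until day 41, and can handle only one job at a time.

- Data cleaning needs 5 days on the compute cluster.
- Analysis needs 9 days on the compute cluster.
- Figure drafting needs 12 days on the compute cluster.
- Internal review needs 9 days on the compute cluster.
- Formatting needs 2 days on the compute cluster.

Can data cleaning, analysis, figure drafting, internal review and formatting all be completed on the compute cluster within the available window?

Yes

The compute cluster window is 41 − 3 = 38 days.
Running back to back, the jobs need 5 + 9 + 12 + 9 + 2 = 37 days on the compute cluster.
Since 37 ≤ 38, they fit within the window.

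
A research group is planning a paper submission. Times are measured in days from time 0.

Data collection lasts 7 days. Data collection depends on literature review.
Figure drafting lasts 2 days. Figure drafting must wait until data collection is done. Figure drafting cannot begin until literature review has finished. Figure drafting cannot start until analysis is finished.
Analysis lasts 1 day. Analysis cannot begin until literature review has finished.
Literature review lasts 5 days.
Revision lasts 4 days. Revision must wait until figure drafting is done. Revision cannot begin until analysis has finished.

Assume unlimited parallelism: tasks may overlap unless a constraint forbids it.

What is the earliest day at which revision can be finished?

Literature review can start immediately at day 0; it finishes at day 5.
Analysis cannot begin until literature review (finishes day 5). It runs from day 5 to 5 + 1 = day 6.
Data collection waits on literature review (finishes day 5), so it starts at day 5 and finishes at 5 + 7 = day 12.
For figure drafting: data collection (finishes day 12); literature review (finishes day 5); analysis (finishes day 6). Taking the maximum gives a start of day 12, and it finishes at 12 + 2 = day 14.
Revision cannot start until figure drafting (finishes day 14); analysis (finishes day 6). The controlling bound is day 14, so revision finishes at 14 + 4 = day 18.

18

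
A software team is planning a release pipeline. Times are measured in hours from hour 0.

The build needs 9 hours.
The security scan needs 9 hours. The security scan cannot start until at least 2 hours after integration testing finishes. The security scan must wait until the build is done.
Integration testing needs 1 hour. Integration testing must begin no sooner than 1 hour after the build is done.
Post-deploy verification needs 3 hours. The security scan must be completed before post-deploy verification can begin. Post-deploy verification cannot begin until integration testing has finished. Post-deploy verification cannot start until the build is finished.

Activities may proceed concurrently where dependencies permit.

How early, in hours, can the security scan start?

13

The build has no prerequisites, so it starts at hour 0 and finishes at hour 9.
After the build (finishes hour 9, plus 1-hour gap → hour 10), integration testing can start at hour 10 and finishes at hour 11.
The security scan waits on integration testing (finishes hour 11, plus 2-hour gap → hour 13); the build (finishes hour 9). The latest of these is hour 13, which is the earliest the security scan can start.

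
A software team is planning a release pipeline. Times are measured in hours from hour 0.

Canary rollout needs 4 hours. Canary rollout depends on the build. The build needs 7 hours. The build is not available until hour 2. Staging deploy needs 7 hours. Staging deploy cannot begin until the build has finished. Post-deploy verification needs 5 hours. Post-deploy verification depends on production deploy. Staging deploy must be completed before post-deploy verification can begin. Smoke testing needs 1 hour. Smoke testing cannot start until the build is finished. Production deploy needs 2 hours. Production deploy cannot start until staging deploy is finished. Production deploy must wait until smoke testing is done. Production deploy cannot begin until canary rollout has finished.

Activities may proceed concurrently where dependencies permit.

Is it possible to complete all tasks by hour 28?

After its own release at hour 2, the build can start at hour 2 and finishes at hour 9.
After the build (finishes hour 9), canary rollout can start at hour 9 and finishes at hour 13.
Smoke testing cannot begin until the build (finishes hour 9). It runs from hour 9 to 9 + 1 = hour 10.
Staging deploy cannot begin until the build (finishes hour 9). It runs from hour 9 to 9 + 7 = hour 16.
For production deploy: staging deploy (finishes hour 16); smoke testing (finishes hour 10); canary rollout (finishes hour 13). Taking the maximum gives a start of hour 16, and it finishes at 16 + 2 = hour 18.
For post-deploy verification: production deploy (finishes hour 18); staging deploy (finishes hour 16). Taking the maximum gives a start of hour 18, and it finishes at 18 + 5 = hour 23.
Every task is finished by hour 23, which is no later than the deadline of 28, so the schedule is feasible.

Yes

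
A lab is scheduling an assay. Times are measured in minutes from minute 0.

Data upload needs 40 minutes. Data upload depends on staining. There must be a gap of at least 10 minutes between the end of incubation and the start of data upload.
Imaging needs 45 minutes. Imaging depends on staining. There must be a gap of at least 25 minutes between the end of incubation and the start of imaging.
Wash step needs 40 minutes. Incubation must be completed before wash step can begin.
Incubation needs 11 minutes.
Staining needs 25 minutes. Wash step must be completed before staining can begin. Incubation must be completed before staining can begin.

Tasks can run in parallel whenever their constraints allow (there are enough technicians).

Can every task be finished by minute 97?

No

Nothing blocks incubation, so it runs from minute 0 to minute 11.
Wash step waits on incubation (finishes minute 11), so it starts at minute 11 and finishes at 11 + 40 = minute 51.
Staining needs all of wash step (finishes minute 51); incubation (finishes minute 11). That puts its earliest start at minute 51; it finishes at 51 + 25 = minute 76.
Data upload has to wait for staining (finishes minute 76); incubation (finishes minute 11, plus 10-minute gap → minute 21). The latest of these is minute 76, so data upload runs minute 76 to 76 + 40 = minute 116.
Imaging cannot start until staining (finishes minute 76); incubation (finishes minute 11, plus 25-minute gap → minute 36). The controlling bound is minute 76, so imaging finishes at 76 + 45 = minute 121.
The earliest everything can be done is minute 121, which is after the deadline of 97, so it is not possible.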